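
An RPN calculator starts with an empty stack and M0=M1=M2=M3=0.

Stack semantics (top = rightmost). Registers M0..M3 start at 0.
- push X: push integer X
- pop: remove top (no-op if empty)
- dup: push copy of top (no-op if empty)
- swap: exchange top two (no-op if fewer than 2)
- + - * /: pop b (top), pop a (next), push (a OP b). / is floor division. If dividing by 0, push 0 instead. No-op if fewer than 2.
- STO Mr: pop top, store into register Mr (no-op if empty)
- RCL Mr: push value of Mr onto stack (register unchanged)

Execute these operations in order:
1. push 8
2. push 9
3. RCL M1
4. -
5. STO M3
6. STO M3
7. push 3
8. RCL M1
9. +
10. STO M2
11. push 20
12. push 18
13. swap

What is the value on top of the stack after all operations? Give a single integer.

After op 1 (push 8): stack=[8] mem=[0,0,0,0]
After op 2 (push 9): stack=[8,9] mem=[0,0,0,0]
After op 3 (RCL M1): stack=[8,9,0] mem=[0,0,0,0]
After op 4 (-): stack=[8,9] mem=[0,0,0,0]
After op 5 (STO M3): stack=[8] mem=[0,0,0,9]
After op 6 (STO M3): stack=[empty] mem=[0,0,0,8]
After op 7 (push 3): stack=[3] mem=[0,0,0,8]
After op 8 (RCL M1): stack=[3,0] mem=[0,0,0,8]
After op 9 (+): stack=[3] mem=[0,0,0,8]
After op 10 (STO M2): stack=[empty] mem=[0,0,3,8]
After op 11 (push 20): stack=[20] mem=[0,0,3,8]
After op 12 (push 18): stack=[20,18] mem=[0,0,3,8]
After op 13 (swap): stack=[18,20] mem=[0,0,3,8]

Answer: 20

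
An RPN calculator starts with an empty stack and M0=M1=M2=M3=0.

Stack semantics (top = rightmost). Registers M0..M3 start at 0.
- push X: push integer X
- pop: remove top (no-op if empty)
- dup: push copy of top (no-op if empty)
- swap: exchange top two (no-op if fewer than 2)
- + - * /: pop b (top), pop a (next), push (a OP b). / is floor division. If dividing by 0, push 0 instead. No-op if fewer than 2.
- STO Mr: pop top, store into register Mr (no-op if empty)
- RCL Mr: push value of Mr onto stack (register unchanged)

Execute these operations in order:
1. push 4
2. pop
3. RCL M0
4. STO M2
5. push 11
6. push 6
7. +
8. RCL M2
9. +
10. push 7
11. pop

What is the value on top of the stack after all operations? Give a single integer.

After op 1 (push 4): stack=[4] mem=[0,0,0,0]
After op 2 (pop): stack=[empty] mem=[0,0,0,0]
After op 3 (RCL M0): stack=[0] mem=[0,0,0,0]
After op 4 (STO M2): stack=[empty] mem=[0,0,0,0]
After op 5 (push 11): stack=[11] mem=[0,0,0,0]
After op 6 (push 6): stack=[11,6] mem=[0,0,0,0]
After op 7 (+): stack=[17] mem=[0,0,0,0]
After op 8 (RCL M2): stack=[17,0] mem=[0,0,0,0]
After op 9 (+): stack=[17] mem=[0,0,0,0]
After op 10 (push 7): stack=[17,7] mem=[0,0,0,0]
After op 11 (pop): stack=[17] mem=[0,0,0,0]

Answer: 17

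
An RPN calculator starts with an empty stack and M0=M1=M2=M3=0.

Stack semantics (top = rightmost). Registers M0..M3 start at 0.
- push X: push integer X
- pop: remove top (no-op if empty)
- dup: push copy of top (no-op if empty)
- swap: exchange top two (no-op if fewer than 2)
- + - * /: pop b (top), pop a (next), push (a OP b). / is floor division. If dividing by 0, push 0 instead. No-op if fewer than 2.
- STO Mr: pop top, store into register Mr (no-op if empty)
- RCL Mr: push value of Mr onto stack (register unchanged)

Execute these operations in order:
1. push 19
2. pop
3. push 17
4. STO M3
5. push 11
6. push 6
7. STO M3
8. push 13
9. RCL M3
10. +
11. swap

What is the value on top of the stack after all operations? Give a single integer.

After op 1 (push 19): stack=[19] mem=[0,0,0,0]
After op 2 (pop): stack=[empty] mem=[0,0,0,0]
After op 3 (push 17): stack=[17] mem=[0,0,0,0]
After op 4 (STO M3): stack=[empty] mem=[0,0,0,17]
After op 5 (push 11): stack=[11] mem=[0,0,0,17]
After op 6 (push 6): stack=[11,6] mem=[0,0,0,17]
After op 7 (STO M3): stack=[11] mem=[0,0,0,6]
After op 8 (push 13): stack=[11,13] mem=[0,0,0,6]
After op 9 (RCL M3): stack=[11,13,6] mem=[0,0,0,6]
After op 10 (+): stack=[11,19] mem=[0,0,0,6]
After op 11 (swap): stack=[19,11] mem=[0,0,0,6]

Answer: 11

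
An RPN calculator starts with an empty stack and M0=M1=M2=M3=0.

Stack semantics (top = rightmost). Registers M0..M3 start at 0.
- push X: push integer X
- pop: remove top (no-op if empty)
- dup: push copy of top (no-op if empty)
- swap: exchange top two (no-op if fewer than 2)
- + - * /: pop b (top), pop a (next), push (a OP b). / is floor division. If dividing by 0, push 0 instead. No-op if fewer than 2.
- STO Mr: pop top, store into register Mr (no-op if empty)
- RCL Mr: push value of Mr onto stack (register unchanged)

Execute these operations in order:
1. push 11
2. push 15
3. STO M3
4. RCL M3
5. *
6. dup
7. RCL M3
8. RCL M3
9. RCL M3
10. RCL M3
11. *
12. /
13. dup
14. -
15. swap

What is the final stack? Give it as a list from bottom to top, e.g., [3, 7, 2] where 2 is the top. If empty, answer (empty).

After op 1 (push 11): stack=[11] mem=[0,0,0,0]
After op 2 (push 15): stack=[11,15] mem=[0,0,0,0]
After op 3 (STO M3): stack=[11] mem=[0,0,0,15]
After op 4 (RCL M3): stack=[11,15] mem=[0,0,0,15]
After op 5 (*): stack=[165] mem=[0,0,0,15]
After op 6 (dup): stack=[165,165] mem=[0,0,0,15]
After op 7 (RCL M3): stack=[165,165,15] mem=[0,0,0,15]
After op 8 (RCL M3): stack=[165,165,15,15] mem=[0,0,0,15]
After op 9 (RCL M3): stack=[165,165,15,15,15] mem=[0,0,0,15]
After op 10 (RCL M3): stack=[165,165,15,15,15,15] mem=[0,0,0,15]
After op 11 (*): stack=[165,165,15,15,225] mem=[0,0,0,15]
After op 12 (/): stack=[165,165,15,0] mem=[0,0,0,15]
After op 13 (dup): stack=[165,165,15,0,0] mem=[0,0,0,15]
After op 14 (-): stack=[165,165,15,0] mem=[0,0,0,15]
After op 15 (swap): stack=[165,165,0,15] mem=[0,0,0,15]

Answer: [165, 165, 0, 15]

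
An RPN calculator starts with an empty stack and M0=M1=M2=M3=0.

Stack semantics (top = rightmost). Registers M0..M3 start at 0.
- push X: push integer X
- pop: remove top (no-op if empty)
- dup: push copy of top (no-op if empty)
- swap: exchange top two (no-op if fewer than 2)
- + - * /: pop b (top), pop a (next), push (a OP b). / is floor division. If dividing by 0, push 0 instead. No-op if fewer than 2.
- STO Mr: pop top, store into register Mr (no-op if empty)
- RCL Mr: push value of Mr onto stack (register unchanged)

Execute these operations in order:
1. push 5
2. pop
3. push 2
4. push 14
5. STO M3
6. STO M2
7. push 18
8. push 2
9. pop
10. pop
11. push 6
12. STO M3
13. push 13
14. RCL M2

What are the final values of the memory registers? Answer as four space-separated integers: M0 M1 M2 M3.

After op 1 (push 5): stack=[5] mem=[0,0,0,0]
After op 2 (pop): stack=[empty] mem=[0,0,0,0]
After op 3 (push 2): stack=[2] mem=[0,0,0,0]
After op 4 (push 14): stack=[2,14] mem=[0,0,0,0]
After op 5 (STO M3): stack=[2] mem=[0,0,0,14]
After op 6 (STO M2): stack=[empty] mem=[0,0,2,14]
After op 7 (push 18): stack=[18] mem=[0,0,2,14]
After op 8 (push 2): stack=[18,2] mem=[0,0,2,14]
After op 9 (pop): stack=[18] mem=[0,0,2,14]
After op 10 (pop): stack=[empty] mem=[0,0,2,14]
After op 11 (push 6): stack=[6] mem=[0,0,2,14]
After op 12 (STO M3): stack=[empty] mem=[0,0,2,6]
After op 13 (push 13): stack=[13] mem=[0,0,2,6]
After op 14 (RCL M2): stack=[13,2] mem=[0,0,2,6]

Answer: 0 0 2 6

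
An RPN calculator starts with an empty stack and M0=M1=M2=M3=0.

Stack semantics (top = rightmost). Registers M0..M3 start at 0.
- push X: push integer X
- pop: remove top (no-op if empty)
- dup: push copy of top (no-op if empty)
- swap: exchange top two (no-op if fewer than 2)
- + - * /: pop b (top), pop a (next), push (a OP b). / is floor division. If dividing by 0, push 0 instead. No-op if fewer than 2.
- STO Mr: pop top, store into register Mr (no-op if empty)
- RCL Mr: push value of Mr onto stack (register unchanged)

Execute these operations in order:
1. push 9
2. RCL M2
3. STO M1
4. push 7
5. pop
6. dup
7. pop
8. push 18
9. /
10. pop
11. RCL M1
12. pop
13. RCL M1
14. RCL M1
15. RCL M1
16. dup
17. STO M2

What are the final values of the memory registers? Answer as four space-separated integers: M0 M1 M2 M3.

Answer: 0 0 0 0

Derivation:
After op 1 (push 9): stack=[9] mem=[0,0,0,0]
After op 2 (RCL M2): stack=[9,0] mem=[0,0,0,0]
After op 3 (STO M1): stack=[9] mem=[0,0,0,0]
After op 4 (push 7): stack=[9,7] mem=[0,0,0,0]
After op 5 (pop): stack=[9] mem=[0,0,0,0]
After op 6 (dup): stack=[9,9] mem=[0,0,0,0]
After op 7 (pop): stack=[9] mem=[0,0,0,0]
After op 8 (push 18): stack=[9,18] mem=[0,0,0,0]
After op 9 (/): stack=[0] mem=[0,0,0,0]
After op 10 (pop): stack=[empty] mem=[0,0,0,0]
After op 11 (RCL M1): stack=[0] mem=[0,0,0,0]
After op 12 (pop): stack=[empty] mem=[0,0,0,0]
After op 13 (RCL M1): stack=[0] mem=[0,0,0,0]
After op 14 (RCL M1): stack=[0,0] mem=[0,0,0,0]
After op 15 (RCL M1): stack=[0,0,0] mem=[0,0,0,0]
After op 16 (dup): stack=[0,0,0,0] mem=[0,0,0,0]
After op 17 (STO M2): stack=[0,0,0] mem=[0,0,0,0]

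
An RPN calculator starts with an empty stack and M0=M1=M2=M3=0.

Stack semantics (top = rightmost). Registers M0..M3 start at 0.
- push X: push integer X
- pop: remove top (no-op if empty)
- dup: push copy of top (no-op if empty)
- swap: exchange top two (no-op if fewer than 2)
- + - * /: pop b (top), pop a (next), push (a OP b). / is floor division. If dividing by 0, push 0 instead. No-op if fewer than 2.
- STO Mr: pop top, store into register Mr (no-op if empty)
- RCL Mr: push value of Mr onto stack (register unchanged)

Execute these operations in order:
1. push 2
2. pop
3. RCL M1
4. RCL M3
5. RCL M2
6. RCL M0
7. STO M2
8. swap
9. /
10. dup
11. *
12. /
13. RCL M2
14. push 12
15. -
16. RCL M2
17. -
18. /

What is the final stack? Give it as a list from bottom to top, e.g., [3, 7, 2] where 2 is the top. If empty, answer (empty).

Answer: [0]

Derivation:
After op 1 (push 2): stack=[2] mem=[0,0,0,0]
After op 2 (pop): stack=[empty] mem=[0,0,0,0]
After op 3 (RCL M1): stack=[0] mem=[0,0,0,0]
After op 4 (RCL M3): stack=[0,0] mem=[0,0,0,0]
After op 5 (RCL M2): stack=[0,0,0] mem=[0,0,0,0]
After op 6 (RCL M0): stack=[0,0,0,0] mem=[0,0,0,0]
After op 7 (STO M2): stack=[0,0,0] mem=[0,0,0,0]
After op 8 (swap): stack=[0,0,0] mem=[0,0,0,0]
After op 9 (/): stack=[0,0] mem=[0,0,0,0]
After op 10 (dup): stack=[0,0,0] mem=[0,0,0,0]
After op 11 (*): stack=[0,0] mem=[0,0,0,0]
After op 12 (/): stack=[0] mem=[0,0,0,0]
After op 13 (RCL M2): stack=[0,0] mem=[0,0,0,0]
After op 14 (push 12): stack=[0,0,12] mem=[0,0,0,0]
After op 15 (-): stack=[0,-12] mem=[0,0,0,0]
After op 16 (RCL M2): stack=[0,-12,0] mem=[0,0,0,0]
After op 17 (-): stack=[0,-12] mem=[0,0,0,0]
After op 18 (/): stack=[0] mem=[0,0,0,0]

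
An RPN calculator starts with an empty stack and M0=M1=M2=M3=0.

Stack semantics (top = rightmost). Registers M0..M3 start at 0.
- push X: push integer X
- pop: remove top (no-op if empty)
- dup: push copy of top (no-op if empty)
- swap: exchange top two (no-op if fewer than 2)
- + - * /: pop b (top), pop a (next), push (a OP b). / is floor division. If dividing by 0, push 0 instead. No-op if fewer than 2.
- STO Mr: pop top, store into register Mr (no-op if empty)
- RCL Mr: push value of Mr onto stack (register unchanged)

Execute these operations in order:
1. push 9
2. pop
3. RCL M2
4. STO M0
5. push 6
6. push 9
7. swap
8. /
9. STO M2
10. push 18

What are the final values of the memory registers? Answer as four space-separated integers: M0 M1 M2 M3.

Answer: 0 0 1 0

Derivation:
After op 1 (push 9): stack=[9] mem=[0,0,0,0]
After op 2 (pop): stack=[empty] mem=[0,0,0,0]
After op 3 (RCL M2): stack=[0] mem=[0,0,0,0]
After op 4 (STO M0): stack=[empty] mem=[0,0,0,0]
After op 5 (push 6): stack=[6] mem=[0,0,0,0]
After op 6 (push 9): stack=[6,9] mem=[0,0,0,0]
After op 7 (swap): stack=[9,6] mem=[0,0,0,0]
After op 8 (/): stack=[1] mem=[0,0,0,0]
After op 9 (STO M2): stack=[empty] mem=[0,0,1,0]
After op 10 (push 18): stack=[18] mem=[0,0,1,0]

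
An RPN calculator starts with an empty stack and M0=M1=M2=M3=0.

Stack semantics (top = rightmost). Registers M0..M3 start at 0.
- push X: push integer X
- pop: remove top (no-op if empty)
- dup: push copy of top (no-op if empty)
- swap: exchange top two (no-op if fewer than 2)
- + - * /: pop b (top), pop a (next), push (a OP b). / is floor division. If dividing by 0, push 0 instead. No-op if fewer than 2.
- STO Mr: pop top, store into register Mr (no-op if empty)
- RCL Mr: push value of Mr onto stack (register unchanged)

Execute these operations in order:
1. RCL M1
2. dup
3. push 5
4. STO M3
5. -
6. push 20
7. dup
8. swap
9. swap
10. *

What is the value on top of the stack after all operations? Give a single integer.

Answer: 400

Derivation:
After op 1 (RCL M1): stack=[0] mem=[0,0,0,0]
After op 2 (dup): stack=[0,0] mem=[0,0,0,0]
After op 3 (push 5): stack=[0,0,5] mem=[0,0,0,0]
After op 4 (STO M3): stack=[0,0] mem=[0,0,0,5]
After op 5 (-): stack=[0] mem=[0,0,0,5]
After op 6 (push 20): stack=[0,20] mem=[0,0,0,5]
After op 7 (dup): stack=[0,20,20] mem=[0,0,0,5]
After op 8 (swap): stack=[0,20,20] mem=[0,0,0,5]
After op 9 (swap): stack=[0,20,20] mem=[0,0,0,5]
After op 10 (*): stack=[0,400] mem=[0,0,0,5]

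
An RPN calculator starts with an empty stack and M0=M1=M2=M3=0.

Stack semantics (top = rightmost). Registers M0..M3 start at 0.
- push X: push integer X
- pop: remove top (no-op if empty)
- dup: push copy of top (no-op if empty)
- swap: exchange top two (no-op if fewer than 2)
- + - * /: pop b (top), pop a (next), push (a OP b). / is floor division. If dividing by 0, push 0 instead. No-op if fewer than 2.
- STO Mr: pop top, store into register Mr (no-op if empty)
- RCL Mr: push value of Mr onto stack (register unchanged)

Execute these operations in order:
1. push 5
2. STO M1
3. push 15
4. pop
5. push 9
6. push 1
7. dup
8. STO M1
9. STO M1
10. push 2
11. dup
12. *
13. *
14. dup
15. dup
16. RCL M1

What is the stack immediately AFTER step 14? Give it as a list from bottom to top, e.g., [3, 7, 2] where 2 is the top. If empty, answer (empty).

After op 1 (push 5): stack=[5] mem=[0,0,0,0]
After op 2 (STO M1): stack=[empty] mem=[0,5,0,0]
After op 3 (push 15): stack=[15] mem=[0,5,0,0]
After op 4 (pop): stack=[empty] mem=[0,5,0,0]
After op 5 (push 9): stack=[9] mem=[0,5,0,0]
After op 6 (push 1): stack=[9,1] mem=[0,5,0,0]
After op 7 (dup): stack=[9,1,1] mem=[0,5,0,0]
After op 8 (STO M1): stack=[9,1] mem=[0,1,0,0]
After op 9 (STO M1): stack=[9] mem=[0,1,0,0]
After op 10 (push 2): stack=[9,2] mem=[0,1,0,0]
After op 11 (dup): stack=[9,2,2] mem=[0,1,0,0]
After op 12 (*): stack=[9,4] mem=[0,1,0,0]
After op 13 (*): stack=[36] mem=[0,1,0,0]
After op 14 (dup): stack=[36,36] mem=[0,1,0,0]

[36, 36]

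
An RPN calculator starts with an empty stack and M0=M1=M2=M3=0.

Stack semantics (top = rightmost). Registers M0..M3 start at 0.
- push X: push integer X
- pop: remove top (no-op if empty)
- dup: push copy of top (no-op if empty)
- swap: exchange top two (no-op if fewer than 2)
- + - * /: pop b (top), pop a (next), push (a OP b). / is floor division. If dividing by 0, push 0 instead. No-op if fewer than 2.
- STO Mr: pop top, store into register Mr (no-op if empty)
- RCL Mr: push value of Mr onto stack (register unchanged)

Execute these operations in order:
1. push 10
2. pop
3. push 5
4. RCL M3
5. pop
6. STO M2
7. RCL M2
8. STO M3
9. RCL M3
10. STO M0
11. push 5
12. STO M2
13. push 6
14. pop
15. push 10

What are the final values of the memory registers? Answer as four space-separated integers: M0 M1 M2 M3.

After op 1 (push 10): stack=[10] mem=[0,0,0,0]
After op 2 (pop): stack=[empty] mem=[0,0,0,0]
After op 3 (push 5): stack=[5] mem=[0,0,0,0]
After op 4 (RCL M3): stack=[5,0] mem=[0,0,0,0]
After op 5 (pop): stack=[5] mem=[0,0,0,0]
After op 6 (STO M2): stack=[empty] mem=[0,0,5,0]
After op 7 (RCL M2): stack=[5] mem=[0,0,5,0]
After op 8 (STO M3): stack=[empty] mem=[0,0,5,5]
After op 9 (RCL M3): stack=[5] mem=[0,0,5,5]
After op 10 (STO M0): stack=[empty] mem=[5,0,5,5]
After op 11 (push 5): stack=[5] mem=[5,0,5,5]
After op 12 (STO M2): stack=[empty] mem=[5,0,5,5]
After op 13 (push 6): stack=[6] mem=[5,0,5,5]
After op 14 (pop): stack=[empty] mem=[5,0,5,5]
After op 15 (push 10): stack=[10] mem=[5,0,5,5]

Answer: 5 0 5 5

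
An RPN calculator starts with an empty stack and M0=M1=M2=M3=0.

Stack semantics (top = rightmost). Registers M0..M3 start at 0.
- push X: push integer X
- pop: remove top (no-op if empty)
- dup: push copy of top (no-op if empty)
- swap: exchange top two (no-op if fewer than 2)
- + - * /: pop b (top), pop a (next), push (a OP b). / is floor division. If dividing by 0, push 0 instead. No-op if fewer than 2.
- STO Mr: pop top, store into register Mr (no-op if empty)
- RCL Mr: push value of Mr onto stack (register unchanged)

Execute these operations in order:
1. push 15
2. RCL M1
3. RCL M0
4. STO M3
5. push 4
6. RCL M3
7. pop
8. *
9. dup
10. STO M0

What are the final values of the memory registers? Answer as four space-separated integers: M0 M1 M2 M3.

After op 1 (push 15): stack=[15] mem=[0,0,0,0]
After op 2 (RCL M1): stack=[15,0] mem=[0,0,0,0]
After op 3 (RCL M0): stack=[15,0,0] mem=[0,0,0,0]
After op 4 (STO M3): stack=[15,0] mem=[0,0,0,0]
After op 5 (push 4): stack=[15,0,4] mem=[0,0,0,0]
After op 6 (RCL M3): stack=[15,0,4,0] mem=[0,0,0,0]
After op 7 (pop): stack=[15,0,4] mem=[0,0,0,0]
After op 8 (*): stack=[15,0] mem=[0,0,0,0]
After op 9 (dup): stack=[15,0,0] mem=[0,0,0,0]
After op 10 (STO M0): stack=[15,0] mem=[0,0,0,0]

Answer: 0 0 0 0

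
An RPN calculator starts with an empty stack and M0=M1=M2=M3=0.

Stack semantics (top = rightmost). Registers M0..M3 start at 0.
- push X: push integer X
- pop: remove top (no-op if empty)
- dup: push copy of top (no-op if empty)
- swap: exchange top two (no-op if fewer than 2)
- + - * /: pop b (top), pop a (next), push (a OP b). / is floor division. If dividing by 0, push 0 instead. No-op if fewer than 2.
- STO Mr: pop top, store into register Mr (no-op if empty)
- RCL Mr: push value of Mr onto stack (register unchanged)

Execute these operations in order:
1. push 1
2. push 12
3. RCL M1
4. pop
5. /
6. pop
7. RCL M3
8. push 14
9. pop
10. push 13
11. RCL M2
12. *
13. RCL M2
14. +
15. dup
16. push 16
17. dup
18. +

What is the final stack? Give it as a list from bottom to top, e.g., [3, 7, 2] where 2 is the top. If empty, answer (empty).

After op 1 (push 1): stack=[1] mem=[0,0,0,0]
After op 2 (push 12): stack=[1,12] mem=[0,0,0,0]
After op 3 (RCL M1): stack=[1,12,0] mem=[0,0,0,0]
After op 4 (pop): stack=[1,12] mem=[0,0,0,0]
After op 5 (/): stack=[0] mem=[0,0,0,0]
After op 6 (pop): stack=[empty] mem=[0,0,0,0]
After op 7 (RCL M3): stack=[0] mem=[0,0,0,0]
After op 8 (push 14): stack=[0,14] mem=[0,0,0,0]
After op 9 (pop): stack=[0] mem=[0,0,0,0]
After op 10 (push 13): stack=[0,13] mem=[0,0,0,0]
After op 11 (RCL M2): stack=[0,13,0] mem=[0,0,0,0]
After op 12 (*): stack=[0,0] mem=[0,0,0,0]
After op 13 (RCL M2): stack=[0,0,0] mem=[0,0,0,0]
After op 14 (+): stack=[0,0] mem=[0,0,0,0]
After op 15 (dup): stack=[0,0,0] mem=[0,0,0,0]
After op 16 (push 16): stack=[0,0,0,16] mem=[0,0,0,0]
After op 17 (dup): stack=[0,0,0,16,16] mem=[0,0,0,0]
After op 18 (+): stack=[0,0,0,32] mem=[0,0,0,0]

Answer: [0, 0, 0, 32]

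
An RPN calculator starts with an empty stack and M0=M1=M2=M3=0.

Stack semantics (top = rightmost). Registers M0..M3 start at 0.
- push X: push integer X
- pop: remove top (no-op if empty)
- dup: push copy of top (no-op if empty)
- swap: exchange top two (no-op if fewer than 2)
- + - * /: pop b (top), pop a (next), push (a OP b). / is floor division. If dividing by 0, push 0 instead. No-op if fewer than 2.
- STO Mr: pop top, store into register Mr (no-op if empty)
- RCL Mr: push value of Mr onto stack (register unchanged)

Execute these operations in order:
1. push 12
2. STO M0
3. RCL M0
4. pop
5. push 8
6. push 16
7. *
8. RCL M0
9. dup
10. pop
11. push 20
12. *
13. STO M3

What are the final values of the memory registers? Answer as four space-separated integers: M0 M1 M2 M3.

After op 1 (push 12): stack=[12] mem=[0,0,0,0]
After op 2 (STO M0): stack=[empty] mem=[12,0,0,0]
After op 3 (RCL M0): stack=[12] mem=[12,0,0,0]
After op 4 (pop): stack=[empty] mem=[12,0,0,0]
After op 5 (push 8): stack=[8] mem=[12,0,0,0]
After op 6 (push 16): stack=[8,16] mem=[12,0,0,0]
After op 7 (*): stack=[128] mem=[12,0,0,0]
After op 8 (RCL M0): stack=[128,12] mem=[12,0,0,0]
After op 9 (dup): stack=[128,12,12] mem=[12,0,0,0]
After op 10 (pop): stack=[128,12] mem=[12,0,0,0]
After op 11 (push 20): stack=[128,12,20] mem=[12,0,0,0]
After op 12 (*): stack=[128,240] mem=[12,0,0,0]
After op 13 (STO M3): stack=[128] mem=[12,0,0,240]

Answer: 12 0 0 240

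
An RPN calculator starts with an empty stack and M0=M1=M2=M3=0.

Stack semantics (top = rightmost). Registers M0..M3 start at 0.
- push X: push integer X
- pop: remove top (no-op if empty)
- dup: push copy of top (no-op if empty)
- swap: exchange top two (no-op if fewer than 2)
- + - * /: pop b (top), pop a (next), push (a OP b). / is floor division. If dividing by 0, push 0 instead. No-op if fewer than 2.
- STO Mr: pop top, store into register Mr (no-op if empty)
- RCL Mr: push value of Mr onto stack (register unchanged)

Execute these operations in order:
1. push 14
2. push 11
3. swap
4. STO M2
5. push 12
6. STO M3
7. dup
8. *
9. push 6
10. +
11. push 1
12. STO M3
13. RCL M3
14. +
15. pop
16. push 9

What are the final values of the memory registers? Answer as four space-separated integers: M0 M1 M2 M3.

After op 1 (push 14): stack=[14] mem=[0,0,0,0]
After op 2 (push 11): stack=[14,11] mem=[0,0,0,0]
After op 3 (swap): stack=[11,14] mem=[0,0,0,0]
After op 4 (STO M2): stack=[11] mem=[0,0,14,0]
After op 5 (push 12): stack=[11,12] mem=[0,0,14,0]
After op 6 (STO M3): stack=[11] mem=[0,0,14,12]
After op 7 (dup): stack=[11,11] mem=[0,0,14,12]
After op 8 (*): stack=[121] mem=[0,0,14,12]
After op 9 (push 6): stack=[121,6] mem=[0,0,14,12]
After op 10 (+): stack=[127] mem=[0,0,14,12]
After op 11 (push 1): stack=[127,1] mem=[0,0,14,12]
After op 12 (STO M3): stack=[127] mem=[0,0,14,1]
After op 13 (RCL M3): stack=[127,1] mem=[0,0,14,1]
After op 14 (+): stack=[128] mem=[0,0,14,1]
After op 15 (pop): stack=[empty] mem=[0,0,14,1]
After op 16 (push 9): stack=[9] mem=[0,0,14,1]

Answer: 0 0 14 1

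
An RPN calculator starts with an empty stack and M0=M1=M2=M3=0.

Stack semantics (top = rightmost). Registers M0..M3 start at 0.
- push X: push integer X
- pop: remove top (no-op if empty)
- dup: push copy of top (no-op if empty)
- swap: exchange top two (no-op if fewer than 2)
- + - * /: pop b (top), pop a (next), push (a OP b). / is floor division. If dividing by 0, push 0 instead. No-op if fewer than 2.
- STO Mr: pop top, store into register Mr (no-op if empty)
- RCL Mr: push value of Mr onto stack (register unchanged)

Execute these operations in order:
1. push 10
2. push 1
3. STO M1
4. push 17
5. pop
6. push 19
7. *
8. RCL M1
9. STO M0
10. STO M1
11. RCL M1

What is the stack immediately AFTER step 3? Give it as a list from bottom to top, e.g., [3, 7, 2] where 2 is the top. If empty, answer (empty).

After op 1 (push 10): stack=[10] mem=[0,0,0,0]
After op 2 (push 1): stack=[10,1] mem=[0,0,0,0]
After op 3 (STO M1): stack=[10] mem=[0,1,0,0]

[10]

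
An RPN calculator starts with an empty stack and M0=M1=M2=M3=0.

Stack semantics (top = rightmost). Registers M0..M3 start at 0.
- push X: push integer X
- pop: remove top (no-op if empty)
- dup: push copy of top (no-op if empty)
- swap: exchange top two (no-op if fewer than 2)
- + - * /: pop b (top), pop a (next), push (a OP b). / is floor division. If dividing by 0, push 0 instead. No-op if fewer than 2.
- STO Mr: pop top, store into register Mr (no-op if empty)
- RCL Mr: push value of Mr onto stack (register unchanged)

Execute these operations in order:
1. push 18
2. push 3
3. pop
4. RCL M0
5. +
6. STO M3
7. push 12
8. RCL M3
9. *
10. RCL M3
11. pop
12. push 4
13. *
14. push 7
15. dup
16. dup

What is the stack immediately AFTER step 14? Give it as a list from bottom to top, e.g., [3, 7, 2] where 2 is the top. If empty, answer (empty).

After op 1 (push 18): stack=[18] mem=[0,0,0,0]
After op 2 (push 3): stack=[18,3] mem=[0,0,0,0]
After op 3 (pop): stack=[18] mem=[0,0,0,0]
After op 4 (RCL M0): stack=[18,0] mem=[0,0,0,0]
After op 5 (+): stack=[18] mem=[0,0,0,0]
After op 6 (STO M3): stack=[empty] mem=[0,0,0,18]
After op 7 (push 12): stack=[12] mem=[0,0,0,18]
After op 8 (RCL M3): stack=[12,18] mem=[0,0,0,18]
After op 9 (*): stack=[216] mem=[0,0,0,18]
After op 10 (RCL M3): stack=[216,18] mem=[0,0,0,18]
After op 11 (pop): stack=[216] mem=[0,0,0,18]
After op 12 (push 4): stack=[216,4] mem=[0,0,0,18]
After op 13 (*): stack=[864] mem=[0,0,0,18]
After op 14 (push 7): stack=[864,7] mem=[0,0,0,18]

[864, 7]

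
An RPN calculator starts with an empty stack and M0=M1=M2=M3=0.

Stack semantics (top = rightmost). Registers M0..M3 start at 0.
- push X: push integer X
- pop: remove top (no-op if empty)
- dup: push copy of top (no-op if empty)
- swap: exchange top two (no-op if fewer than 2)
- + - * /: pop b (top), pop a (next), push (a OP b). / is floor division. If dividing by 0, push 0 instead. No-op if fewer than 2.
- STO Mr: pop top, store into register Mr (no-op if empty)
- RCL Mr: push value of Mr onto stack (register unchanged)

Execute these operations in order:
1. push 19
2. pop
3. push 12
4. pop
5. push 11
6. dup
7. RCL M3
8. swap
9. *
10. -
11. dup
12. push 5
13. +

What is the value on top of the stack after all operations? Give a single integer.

After op 1 (push 19): stack=[19] mem=[0,0,0,0]
After op 2 (pop): stack=[empty] mem=[0,0,0,0]
After op 3 (push 12): stack=[12] mem=[0,0,0,0]
After op 4 (pop): stack=[empty] mem=[0,0,0,0]
After op 5 (push 11): stack=[11] mem=[0,0,0,0]
After op 6 (dup): stack=[11,11] mem=[0,0,0,0]
After op 7 (RCL M3): stack=[11,11,0] mem=[0,0,0,0]
After op 8 (swap): stack=[11,0,11] mem=[0,0,0,0]
After op 9 (*): stack=[11,0] mem=[0,0,0,0]
After op 10 (-): stack=[11] mem=[0,0,0,0]
After op 11 (dup): stack=[11,11] mem=[0,0,0,0]
After op 12 (push 5): stack=[11,11,5] mem=[0,0,0,0]
After op 13 (+): stack=[11,16] mem=[0,0,0,0]

Answer: 16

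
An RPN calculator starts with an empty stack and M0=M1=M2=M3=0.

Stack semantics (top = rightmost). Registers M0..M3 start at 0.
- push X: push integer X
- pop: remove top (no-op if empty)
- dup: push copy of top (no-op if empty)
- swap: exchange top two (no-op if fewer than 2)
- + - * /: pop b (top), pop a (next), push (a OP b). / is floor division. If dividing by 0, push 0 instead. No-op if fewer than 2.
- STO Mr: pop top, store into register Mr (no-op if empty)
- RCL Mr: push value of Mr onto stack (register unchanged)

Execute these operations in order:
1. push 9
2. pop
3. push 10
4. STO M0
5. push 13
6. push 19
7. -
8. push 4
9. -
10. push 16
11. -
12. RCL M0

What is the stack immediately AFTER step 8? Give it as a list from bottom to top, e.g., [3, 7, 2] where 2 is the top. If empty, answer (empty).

After op 1 (push 9): stack=[9] mem=[0,0,0,0]
After op 2 (pop): stack=[empty] mem=[0,0,0,0]
After op 3 (push 10): stack=[10] mem=[0,0,0,0]
After op 4 (STO M0): stack=[empty] mem=[10,0,0,0]
After op 5 (push 13): stack=[13] mem=[10,0,0,0]
After op 6 (push 19): stack=[13,19] mem=[10,0,0,0]
After op 7 (-): stack=[-6] mem=[10,0,0,0]
After op 8 (push 4): stack=[-6,4] mem=[10,0,0,0]

[-6, 4]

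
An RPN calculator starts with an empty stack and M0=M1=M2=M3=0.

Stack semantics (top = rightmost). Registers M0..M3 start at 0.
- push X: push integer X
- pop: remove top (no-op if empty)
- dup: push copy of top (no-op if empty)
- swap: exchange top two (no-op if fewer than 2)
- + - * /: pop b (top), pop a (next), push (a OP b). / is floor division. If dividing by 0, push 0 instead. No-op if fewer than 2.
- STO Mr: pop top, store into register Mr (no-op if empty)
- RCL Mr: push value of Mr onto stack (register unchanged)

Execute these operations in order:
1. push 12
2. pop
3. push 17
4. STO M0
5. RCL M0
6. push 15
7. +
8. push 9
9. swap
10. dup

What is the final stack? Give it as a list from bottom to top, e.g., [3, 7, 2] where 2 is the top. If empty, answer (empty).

Answer: [9, 32, 32]

Derivation:
After op 1 (push 12): stack=[12] mem=[0,0,0,0]
After op 2 (pop): stack=[empty] mem=[0,0,0,0]
After op 3 (push 17): stack=[17] mem=[0,0,0,0]
After op 4 (STO M0): stack=[empty] mem=[17,0,0,0]
After op 5 (RCL M0): stack=[17] mem=[17,0,0,0]
After op 6 (push 15): stack=[17,15] mem=[17,0,0,0]
After op 7 (+): stack=[32] mem=[17,0,0,0]
After op 8 (push 9): stack=[32,9] mem=[17,0,0,0]
After op 9 (swap): stack=[9,32] mem=[17,0,0,0]
After op 10 (dup): stack=[9,32,32] mem=[17,0,0,0]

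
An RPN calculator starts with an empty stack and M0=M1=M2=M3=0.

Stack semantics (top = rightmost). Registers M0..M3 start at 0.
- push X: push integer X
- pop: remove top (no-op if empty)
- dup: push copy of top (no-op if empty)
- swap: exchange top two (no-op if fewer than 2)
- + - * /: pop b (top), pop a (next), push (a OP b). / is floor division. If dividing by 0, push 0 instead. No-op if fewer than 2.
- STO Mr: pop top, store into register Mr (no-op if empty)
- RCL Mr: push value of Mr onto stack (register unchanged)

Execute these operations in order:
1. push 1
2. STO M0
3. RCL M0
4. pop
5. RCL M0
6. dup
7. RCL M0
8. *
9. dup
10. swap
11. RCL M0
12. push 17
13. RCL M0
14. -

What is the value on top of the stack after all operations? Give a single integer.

Answer: 16

Derivation:
After op 1 (push 1): stack=[1] mem=[0,0,0,0]
After op 2 (STO M0): stack=[empty] mem=[1,0,0,0]
After op 3 (RCL M0): stack=[1] mem=[1,0,0,0]
After op 4 (pop): stack=[empty] mem=[1,0,0,0]
After op 5 (RCL M0): stack=[1] mem=[1,0,0,0]
After op 6 (dup): stack=[1,1] mem=[1,0,0,0]
After op 7 (RCL M0): stack=[1,1,1] mem=[1,0,0,0]
After op 8 (*): stack=[1,1] mem=[1,0,0,0]
After op 9 (dup): stack=[1,1,1] mem=[1,0,0,0]
After op 10 (swap): stack=[1,1,1] mem=[1,0,0,0]
After op 11 (RCL M0): stack=[1,1,1,1] mem=[1,0,0,0]
After op 12 (push 17): stack=[1,1,1,1,17] mem=[1,0,0,0]
After op 13 (RCL M0): stack=[1,1,1,1,17,1] mem=[1,0,0,0]
After op 14 (-): stack=[1,1,1,1,16] mem=[1,0,0,0]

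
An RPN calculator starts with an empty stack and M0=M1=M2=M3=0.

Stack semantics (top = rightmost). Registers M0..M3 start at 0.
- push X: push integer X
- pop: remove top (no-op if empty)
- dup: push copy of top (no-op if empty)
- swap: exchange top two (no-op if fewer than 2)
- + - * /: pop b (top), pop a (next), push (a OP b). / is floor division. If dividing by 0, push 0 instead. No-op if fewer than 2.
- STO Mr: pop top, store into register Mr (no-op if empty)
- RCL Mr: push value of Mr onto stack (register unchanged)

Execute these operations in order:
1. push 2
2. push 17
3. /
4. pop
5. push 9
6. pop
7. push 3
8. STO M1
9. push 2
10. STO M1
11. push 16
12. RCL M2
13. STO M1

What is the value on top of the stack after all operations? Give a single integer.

Answer: 16

Derivation:
After op 1 (push 2): stack=[2] mem=[0,0,0,0]
After op 2 (push 17): stack=[2,17] mem=[0,0,0,0]
After op 3 (/): stack=[0] mem=[0,0,0,0]
After op 4 (pop): stack=[empty] mem=[0,0,0,0]
After op 5 (push 9): stack=[9] mem=[0,0,0,0]
After op 6 (pop): stack=[empty] mem=[0,0,0,0]
After op 7 (push 3): stack=[3] mem=[0,0,0,0]
After op 8 (STO M1): stack=[empty] mem=[0,3,0,0]
After op 9 (push 2): stack=[2] mem=[0,3,0,0]
After op 10 (STO M1): stack=[empty] mem=[0,2,0,0]
After op 11 (push 16): stack=[16] mem=[0,2,0,0]
After op 12 (RCL M2): stack=[16,0] mem=[0,2,0,0]
After op 13 (STO M1): stack=[16] mem=[0,0,0,0]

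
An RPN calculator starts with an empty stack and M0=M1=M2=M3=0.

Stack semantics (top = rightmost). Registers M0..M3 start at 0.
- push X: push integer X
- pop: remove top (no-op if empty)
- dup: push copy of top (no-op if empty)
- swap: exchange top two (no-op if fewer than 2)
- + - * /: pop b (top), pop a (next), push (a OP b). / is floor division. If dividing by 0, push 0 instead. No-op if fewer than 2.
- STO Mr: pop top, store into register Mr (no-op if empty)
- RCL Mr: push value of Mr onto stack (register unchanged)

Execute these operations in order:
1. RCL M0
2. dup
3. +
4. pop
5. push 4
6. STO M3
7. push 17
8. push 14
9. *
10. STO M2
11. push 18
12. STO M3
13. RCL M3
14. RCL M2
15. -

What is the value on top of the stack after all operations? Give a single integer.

After op 1 (RCL M0): stack=[0] mem=[0,0,0,0]
After op 2 (dup): stack=[0,0] mem=[0,0,0,0]
After op 3 (+): stack=[0] mem=[0,0,0,0]
After op 4 (pop): stack=[empty] mem=[0,0,0,0]
After op 5 (push 4): stack=[4] mem=[0,0,0,0]
After op 6 (STO M3): stack=[empty] mem=[0,0,0,4]
After op 7 (push 17): stack=[17] mem=[0,0,0,4]
After op 8 (push 14): stack=[17,14] mem=[0,0,0,4]
After op 9 (*): stack=[238] mem=[0,0,0,4]
After op 10 (STO M2): stack=[empty] mem=[0,0,238,4]
After op 11 (push 18): stack=[18] mem=[0,0,238,4]
After op 12 (STO M3): stack=[empty] mem=[0,0,238,18]
After op 13 (RCL M3): stack=[18] mem=[0,0,238,18]
After op 14 (RCL M2): stack=[18,238] mem=[0,0,238,18]
After op 15 (-): stack=[-220] mem=[0,0,238,18]

Answer: -220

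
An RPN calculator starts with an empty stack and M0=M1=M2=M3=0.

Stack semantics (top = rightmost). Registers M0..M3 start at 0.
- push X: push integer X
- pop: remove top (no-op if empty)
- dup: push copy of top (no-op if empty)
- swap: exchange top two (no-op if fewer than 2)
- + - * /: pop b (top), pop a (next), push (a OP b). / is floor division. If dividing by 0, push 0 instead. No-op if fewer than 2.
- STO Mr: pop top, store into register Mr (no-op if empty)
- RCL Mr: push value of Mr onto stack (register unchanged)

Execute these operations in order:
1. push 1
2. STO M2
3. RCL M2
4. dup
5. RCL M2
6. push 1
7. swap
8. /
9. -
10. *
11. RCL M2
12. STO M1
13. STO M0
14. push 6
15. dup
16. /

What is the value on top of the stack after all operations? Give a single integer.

After op 1 (push 1): stack=[1] mem=[0,0,0,0]
After op 2 (STO M2): stack=[empty] mem=[0,0,1,0]
After op 3 (RCL M2): stack=[1] mem=[0,0,1,0]
After op 4 (dup): stack=[1,1] mem=[0,0,1,0]
After op 5 (RCL M2): stack=[1,1,1] mem=[0,0,1,0]
After op 6 (push 1): stack=[1,1,1,1] mem=[0,0,1,0]
After op 7 (swap): stack=[1,1,1,1] mem=[0,0,1,0]
After op 8 (/): stack=[1,1,1] mem=[0,0,1,0]
After op 9 (-): stack=[1,0] mem=[0,0,1,0]
After op 10 (*): stack=[0] mem=[0,0,1,0]
After op 11 (RCL M2): stack=[0,1] mem=[0,0,1,0]
After op 12 (STO M1): stack=[0] mem=[0,1,1,0]
After op 13 (STO M0): stack=[empty] mem=[0,1,1,0]
After op 14 (push 6): stack=[6] mem=[0,1,1,0]
After op 15 (dup): stack=[6,6] mem=[0,1,1,0]
After op 16 (/): stack=[1] mem=[0,1,1,0]

Answer: 1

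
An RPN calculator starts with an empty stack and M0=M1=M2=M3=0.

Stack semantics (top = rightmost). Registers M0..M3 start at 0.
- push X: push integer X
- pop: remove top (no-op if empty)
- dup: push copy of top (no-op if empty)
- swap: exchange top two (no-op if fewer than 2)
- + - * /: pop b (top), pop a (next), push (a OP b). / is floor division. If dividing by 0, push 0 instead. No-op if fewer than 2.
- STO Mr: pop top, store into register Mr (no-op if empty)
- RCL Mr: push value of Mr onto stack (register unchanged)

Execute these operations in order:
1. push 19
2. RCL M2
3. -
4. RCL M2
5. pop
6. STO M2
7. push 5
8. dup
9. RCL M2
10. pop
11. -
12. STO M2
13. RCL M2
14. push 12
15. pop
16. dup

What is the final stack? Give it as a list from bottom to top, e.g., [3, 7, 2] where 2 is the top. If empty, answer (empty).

After op 1 (push 19): stack=[19] mem=[0,0,0,0]
After op 2 (RCL M2): stack=[19,0] mem=[0,0,0,0]
After op 3 (-): stack=[19] mem=[0,0,0,0]
After op 4 (RCL M2): stack=[19,0] mem=[0,0,0,0]
After op 5 (pop): stack=[19] mem=[0,0,0,0]
After op 6 (STO M2): stack=[empty] mem=[0,0,19,0]
After op 7 (push 5): stack=[5] mem=[0,0,19,0]
After op 8 (dup): stack=[5,5] mem=[0,0,19,0]
After op 9 (RCL M2): stack=[5,5,19] mem=[0,0,19,0]
After op 10 (pop): stack=[5,5] mem=[0,0,19,0]
After op 11 (-): stack=[0] mem=[0,0,19,0]
After op 12 (STO M2): stack=[empty] mem=[0,0,0,0]
After op 13 (RCL M2): stack=[0] mem=[0,0,0,0]
After op 14 (push 12): stack=[0,12] mem=[0,0,0,0]
After op 15 (pop): stack=[0] mem=[0,0,0,0]
After op 16 (dup): stack=[0,0] mem=[0,0,0,0]

Answer: [0, 0]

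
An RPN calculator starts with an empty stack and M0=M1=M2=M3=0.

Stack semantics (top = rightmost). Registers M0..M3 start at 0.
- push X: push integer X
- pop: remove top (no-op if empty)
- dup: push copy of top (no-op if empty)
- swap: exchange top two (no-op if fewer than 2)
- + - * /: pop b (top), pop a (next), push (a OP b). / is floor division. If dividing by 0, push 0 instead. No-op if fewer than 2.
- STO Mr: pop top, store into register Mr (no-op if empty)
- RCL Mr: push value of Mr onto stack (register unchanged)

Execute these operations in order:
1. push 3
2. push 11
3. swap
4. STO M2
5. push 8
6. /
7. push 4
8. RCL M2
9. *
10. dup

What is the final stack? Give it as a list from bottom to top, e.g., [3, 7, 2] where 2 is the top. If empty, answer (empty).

Answer: [1, 12, 12]

Derivation:
After op 1 (push 3): stack=[3] mem=[0,0,0,0]
After op 2 (push 11): stack=[3,11] mem=[0,0,0,0]
After op 3 (swap): stack=[11,3] mem=[0,0,0,0]
After op 4 (STO M2): stack=[11] mem=[0,0,3,0]
After op 5 (push 8): stack=[11,8] mem=[0,0,3,0]
After op 6 (/): stack=[1] mem=[0,0,3,0]
After op 7 (push 4): stack=[1,4] mem=[0,0,3,0]
After op 8 (RCL M2): stack=[1,4,3] mem=[0,0,3,0]
After op 9 (*): stack=[1,12] mem=[0,0,3,0]
After op 10 (dup): stack=[1,12,12] mem=[0,0,3,0]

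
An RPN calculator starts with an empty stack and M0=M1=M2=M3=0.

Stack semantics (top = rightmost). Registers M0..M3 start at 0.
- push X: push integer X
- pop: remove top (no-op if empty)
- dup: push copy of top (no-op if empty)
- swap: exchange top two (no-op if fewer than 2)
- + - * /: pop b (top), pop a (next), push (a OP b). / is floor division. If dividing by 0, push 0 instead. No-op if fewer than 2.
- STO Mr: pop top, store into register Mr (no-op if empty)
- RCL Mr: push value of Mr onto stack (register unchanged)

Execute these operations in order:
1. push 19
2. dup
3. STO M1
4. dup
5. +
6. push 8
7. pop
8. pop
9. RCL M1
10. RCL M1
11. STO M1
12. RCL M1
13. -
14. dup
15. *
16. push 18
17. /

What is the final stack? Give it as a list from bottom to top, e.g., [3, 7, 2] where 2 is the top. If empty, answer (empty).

After op 1 (push 19): stack=[19] mem=[0,0,0,0]
After op 2 (dup): stack=[19,19] mem=[0,0,0,0]
After op 3 (STO M1): stack=[19] mem=[0,19,0,0]
After op 4 (dup): stack=[19,19] mem=[0,19,0,0]
After op 5 (+): stack=[38] mem=[0,19,0,0]
After op 6 (push 8): stack=[38,8] mem=[0,19,0,0]
After op 7 (pop): stack=[38] mem=[0,19,0,0]
After op 8 (pop): stack=[empty] mem=[0,19,0,0]
After op 9 (RCL M1): stack=[19] mem=[0,19,0,0]
After op 10 (RCL M1): stack=[19,19] mem=[0,19,0,0]
After op 11 (STO M1): stack=[19] mem=[0,19,0,0]
After op 12 (RCL M1): stack=[19,19] mem=[0,19,0,0]
After op 13 (-): stack=[0] mem=[0,19,0,0]
After op 14 (dup): stack=[0,0] mem=[0,19,0,0]
After op 15 (*): stack=[0] mem=[0,19,0,0]
After op 16 (push 18): stack=[0,18] mem=[0,19,0,0]
After op 17 (/): stack=[0] mem=[0,19,0,0]

Answer: [0]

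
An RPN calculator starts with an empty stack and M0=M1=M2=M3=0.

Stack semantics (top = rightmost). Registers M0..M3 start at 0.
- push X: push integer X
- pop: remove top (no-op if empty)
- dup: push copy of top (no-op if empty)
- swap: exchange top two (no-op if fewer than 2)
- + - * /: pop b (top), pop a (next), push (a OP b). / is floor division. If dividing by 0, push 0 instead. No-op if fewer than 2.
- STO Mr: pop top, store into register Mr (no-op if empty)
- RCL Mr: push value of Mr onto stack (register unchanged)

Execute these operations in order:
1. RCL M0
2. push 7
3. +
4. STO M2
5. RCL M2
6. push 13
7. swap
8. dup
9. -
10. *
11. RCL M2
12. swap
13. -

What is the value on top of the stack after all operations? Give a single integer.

After op 1 (RCL M0): stack=[0] mem=[0,0,0,0]
After op 2 (push 7): stack=[0,7] mem=[0,0,0,0]
After op 3 (+): stack=[7] mem=[0,0,0,0]
After op 4 (STO M2): stack=[empty] mem=[0,0,7,0]
After op 5 (RCL M2): stack=[7] mem=[0,0,7,0]
After op 6 (push 13): stack=[7,13] mem=[0,0,7,0]
After op 7 (swap): stack=[13,7] mem=[0,0,7,0]
After op 8 (dup): stack=[13,7,7] mem=[0,0,7,0]
After op 9 (-): stack=[13,0] mem=[0,0,7,0]
After op 10 (*): stack=[0] mem=[0,0,7,0]
After op 11 (RCL M2): stack=[0,7] mem=[0,0,7,0]
After op 12 (swap): stack=[7,0] mem=[0,0,7,0]
After op 13 (-): stack=[7] mem=[0,0,7,0]

Answer: 7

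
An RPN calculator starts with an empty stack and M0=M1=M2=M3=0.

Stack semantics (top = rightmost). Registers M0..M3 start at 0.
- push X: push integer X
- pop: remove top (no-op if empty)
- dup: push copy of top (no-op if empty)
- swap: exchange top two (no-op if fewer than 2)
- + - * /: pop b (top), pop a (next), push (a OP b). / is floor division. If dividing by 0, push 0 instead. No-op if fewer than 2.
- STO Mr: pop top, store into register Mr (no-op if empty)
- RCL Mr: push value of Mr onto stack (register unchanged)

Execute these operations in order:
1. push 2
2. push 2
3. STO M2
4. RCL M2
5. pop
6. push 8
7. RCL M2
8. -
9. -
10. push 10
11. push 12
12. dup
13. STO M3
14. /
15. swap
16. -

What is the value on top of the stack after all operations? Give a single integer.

Answer: 4

Derivation:
After op 1 (push 2): stack=[2] mem=[0,0,0,0]
After op 2 (push 2): stack=[2,2] mem=[0,0,0,0]
After op 3 (STO M2): stack=[2] mem=[0,0,2,0]
After op 4 (RCL M2): stack=[2,2] mem=[0,0,2,0]
After op 5 (pop): stack=[2] mem=[0,0,2,0]
After op 6 (push 8): stack=[2,8] mem=[0,0,2,0]
After op 7 (RCL M2): stack=[2,8,2] mem=[0,0,2,0]
After op 8 (-): stack=[2,6] mem=[0,0,2,0]
After op 9 (-): stack=[-4] mem=[0,0,2,0]
After op 10 (push 10): stack=[-4,10] mem=[0,0,2,0]
After op 11 (push 12): stack=[-4,10,12] mem=[0,0,2,0]
After op 12 (dup): stack=[-4,10,12,12] mem=[0,0,2,0]
After op 13 (STO M3): stack=[-4,10,12] mem=[0,0,2,12]
After op 14 (/): stack=[-4,0] mem=[0,0,2,12]
After op 15 (swap): stack=[0,-4] mem=[0,0,2,12]
After op 16 (-): stack=[4] mem=[0,0,2,12]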